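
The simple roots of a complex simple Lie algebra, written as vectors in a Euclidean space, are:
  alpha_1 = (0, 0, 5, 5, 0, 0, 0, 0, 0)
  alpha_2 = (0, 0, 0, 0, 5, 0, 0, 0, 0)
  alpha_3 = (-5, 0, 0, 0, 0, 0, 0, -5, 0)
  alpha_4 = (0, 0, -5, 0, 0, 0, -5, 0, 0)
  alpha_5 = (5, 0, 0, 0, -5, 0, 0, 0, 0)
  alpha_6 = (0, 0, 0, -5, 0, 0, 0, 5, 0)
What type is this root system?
B6

Compute the Cartan integers a_ij = 2(alpha_i, alpha_j)/(alpha_j, alpha_j); the resulting 6x6 Cartan matrix is
[[2, 0, 0, -1, 0, -1], [0, 2, 0, 0, -1, 0], [0, 0, 2, 0, -1, -1], [-1, 0, 0, 2, 0, 0], [0, -2, -1, 0, 2, 0], [-1, 0, -1, 0, 0, 2]].
The roots have two lengths (squared-length ratio 2:1); the short ones are alpha_{2}. The associated Dynkin diagram is a chain of 6 nodes with a double edge at one end; the terminal node there is the unique short simple root (B_6), so the type is B_6 (the algebra so(13)).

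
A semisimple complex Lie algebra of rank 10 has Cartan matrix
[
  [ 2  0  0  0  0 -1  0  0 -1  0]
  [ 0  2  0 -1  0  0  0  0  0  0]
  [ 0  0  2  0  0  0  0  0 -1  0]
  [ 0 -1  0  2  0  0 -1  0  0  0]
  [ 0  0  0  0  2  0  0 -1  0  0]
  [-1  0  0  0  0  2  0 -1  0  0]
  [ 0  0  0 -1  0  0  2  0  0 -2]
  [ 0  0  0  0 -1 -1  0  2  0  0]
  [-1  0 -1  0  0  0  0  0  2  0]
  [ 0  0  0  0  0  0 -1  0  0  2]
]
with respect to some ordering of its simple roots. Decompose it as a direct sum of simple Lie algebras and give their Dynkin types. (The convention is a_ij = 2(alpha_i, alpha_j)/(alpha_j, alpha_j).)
A_6 ⊕ B_4

The diagram associated to this matrix has two connected components: the simple roots {alpha_1, alpha_3, alpha_5, alpha_6, alpha_8, alpha_9} form a chain of 6 nodes with single edges (A_6), and {alpha_2, alpha_4, alpha_7, alpha_10} form a chain of 4 nodes with a double edge at one end; the terminal node there is the unique short simple root (B_4). A semisimple Lie algebra decomposes uniquely as the direct sum of simple ideals, one per connected component of its Dynkin diagram, so g ≅ A_6 ⊕ B_4 (dimension 48 + 36 = 84).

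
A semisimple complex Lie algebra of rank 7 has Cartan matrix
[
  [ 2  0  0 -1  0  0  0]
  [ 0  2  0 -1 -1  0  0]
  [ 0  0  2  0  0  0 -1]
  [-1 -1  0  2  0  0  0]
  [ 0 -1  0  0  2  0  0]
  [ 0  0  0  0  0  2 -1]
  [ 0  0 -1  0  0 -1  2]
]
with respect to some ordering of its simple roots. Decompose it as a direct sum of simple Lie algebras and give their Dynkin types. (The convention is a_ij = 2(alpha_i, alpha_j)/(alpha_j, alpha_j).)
type A_3 + type A_4

The diagram associated to this matrix has two connected components: the simple roots {alpha_3, alpha_6, alpha_7} form a chain of 3 nodes with single edges (A_3), and {alpha_1, alpha_2, alpha_4, alpha_5} form a chain of 4 nodes with single edges (A_4). A semisimple Lie algebra decomposes uniquely as the direct sum of simple ideals, one per connected component of its Dynkin diagram, so g ≅ A_3 ⊕ A_4 (dimension 15 + 24 = 39).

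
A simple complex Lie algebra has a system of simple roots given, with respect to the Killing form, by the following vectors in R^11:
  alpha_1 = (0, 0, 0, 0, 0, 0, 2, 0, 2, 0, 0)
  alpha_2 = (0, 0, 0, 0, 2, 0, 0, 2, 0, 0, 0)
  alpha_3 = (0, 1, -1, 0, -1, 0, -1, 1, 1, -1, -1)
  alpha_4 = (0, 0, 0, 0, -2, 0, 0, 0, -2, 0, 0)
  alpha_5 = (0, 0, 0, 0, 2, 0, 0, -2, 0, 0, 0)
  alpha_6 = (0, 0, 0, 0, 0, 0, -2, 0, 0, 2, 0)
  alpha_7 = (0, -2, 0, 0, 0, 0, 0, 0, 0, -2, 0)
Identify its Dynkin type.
E7

Compute the Cartan integers a_ij = 2(alpha_i, alpha_j)/(alpha_j, alpha_j); the resulting 7x7 Cartan matrix is
[[2, 0, 0, -1, 0, -1, 0], [0, 2, 0, -1, 0, 0, 0], [0, 0, 2, 0, -1, 0, 0], [-1, -1, 0, 2, -1, 0, 0], [0, 0, -1, -1, 2, 0, 0], [-1, 0, 0, 0, 0, 2, -1], [0, 0, 0, 0, 0, -1, 2]].
All simple roots have the same length, so the diagram is simply laced. The associated Dynkin diagram is a chain of 6 nodes with one extra node attached to the third node from one end (E_7), so the type is E_7.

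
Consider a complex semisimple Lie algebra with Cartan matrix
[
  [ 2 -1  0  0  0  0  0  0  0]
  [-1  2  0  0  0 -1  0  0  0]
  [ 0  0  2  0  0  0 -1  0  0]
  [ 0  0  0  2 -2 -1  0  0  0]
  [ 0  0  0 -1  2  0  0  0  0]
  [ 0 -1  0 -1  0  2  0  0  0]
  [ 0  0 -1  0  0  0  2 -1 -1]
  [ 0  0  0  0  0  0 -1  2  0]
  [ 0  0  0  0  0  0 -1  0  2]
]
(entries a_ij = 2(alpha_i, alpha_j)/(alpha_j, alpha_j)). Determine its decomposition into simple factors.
The diagram associated to this matrix has two connected components: the simple roots {alpha_1, alpha_2, alpha_4, alpha_5, alpha_6} form a chain of 5 nodes with a double edge at one end; the terminal node there is the unique short simple root (B_5), and {alpha_3, alpha_7, alpha_8, alpha_9} form a chain of 2 nodes with a fork of two nodes at one end (D_4). A semisimple Lie algebra decomposes uniquely as the direct sum of simple ideals, one per connected component of its Dynkin diagram, so g ≅ B_5 ⊕ D_4 (dimension 55 + 28 = 83).

B5 ⊕ D4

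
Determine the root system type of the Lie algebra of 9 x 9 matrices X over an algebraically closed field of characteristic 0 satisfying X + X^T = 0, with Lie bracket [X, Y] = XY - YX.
This is so(9) with 9 odd, which has dimension 9(9-1)/2 = 36 and rank (9-1)/2 = 4. In the classification of classical Lie algebras, the orthogonal algebra so(2n+1) in an odd number of variables has type B_n; here n = 4, so the Dynkin diagram is a chain of 4 nodes with a double edge at one end; the terminal node there is the unique short simple root (B_4). Hence the type is B_4.

B_4 (so(9))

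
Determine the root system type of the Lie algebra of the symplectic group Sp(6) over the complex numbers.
This is sp(6), which has dimension 6(6+1)/2 = 21 and rank 6/2 = 3. In the classification of classical Lie algebras, the symplectic algebra sp(2n) has type C_n; here n = 3, so the Dynkin diagram is a chain of 3 nodes with a double edge at one end; the terminal node there is the unique long simple root (C_3). Hence the type is C_3.

C3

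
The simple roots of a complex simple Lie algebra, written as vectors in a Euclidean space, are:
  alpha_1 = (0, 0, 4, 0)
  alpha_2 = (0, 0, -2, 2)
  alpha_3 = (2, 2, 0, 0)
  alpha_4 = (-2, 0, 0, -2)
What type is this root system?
Compute the Cartan integers a_ij = 2(alpha_i, alpha_j)/(alpha_j, alpha_j); the resulting 4x4 Cartan matrix is
[[2, -2, 0, 0], [-1, 2, 0, -1], [0, 0, 2, -1], [0, -1, -1, 2]].
The roots have two lengths (squared-length ratio 2:1); the short ones are alpha_{2,3,4}. The associated Dynkin diagram is a chain of 4 nodes with a double edge at one end; the terminal node there is the unique long simple root (C_4), so the type is C_4 (the algebra sp(8)).

C4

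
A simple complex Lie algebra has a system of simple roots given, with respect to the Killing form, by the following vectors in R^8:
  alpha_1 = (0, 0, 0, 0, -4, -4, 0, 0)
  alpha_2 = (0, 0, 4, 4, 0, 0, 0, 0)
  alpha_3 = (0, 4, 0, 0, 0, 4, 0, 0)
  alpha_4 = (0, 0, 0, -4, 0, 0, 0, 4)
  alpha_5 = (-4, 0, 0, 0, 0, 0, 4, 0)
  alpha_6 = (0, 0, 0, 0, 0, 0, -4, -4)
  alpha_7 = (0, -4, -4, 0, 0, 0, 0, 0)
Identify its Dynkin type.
A_7

Compute the Cartan integers a_ij = 2(alpha_i, alpha_j)/(alpha_j, alpha_j); the resulting 7x7 Cartan matrix is
[[2, 0, -1, 0, 0, 0, 0], [0, 2, 0, -1, 0, 0, -1], [-1, 0, 2, 0, 0, 0, -1], [0, -1, 0, 2, 0, -1, 0], [0, 0, 0, 0, 2, -1, 0], [0, 0, 0, -1, -1, 2, 0], [0, -1, -1, 0, 0, 0, 2]].
All simple roots have the same length, so the diagram is simply laced. The associated Dynkin diagram is a chain of 7 nodes with single edges (A_7), so the type is A_7 (the algebra sl(8)).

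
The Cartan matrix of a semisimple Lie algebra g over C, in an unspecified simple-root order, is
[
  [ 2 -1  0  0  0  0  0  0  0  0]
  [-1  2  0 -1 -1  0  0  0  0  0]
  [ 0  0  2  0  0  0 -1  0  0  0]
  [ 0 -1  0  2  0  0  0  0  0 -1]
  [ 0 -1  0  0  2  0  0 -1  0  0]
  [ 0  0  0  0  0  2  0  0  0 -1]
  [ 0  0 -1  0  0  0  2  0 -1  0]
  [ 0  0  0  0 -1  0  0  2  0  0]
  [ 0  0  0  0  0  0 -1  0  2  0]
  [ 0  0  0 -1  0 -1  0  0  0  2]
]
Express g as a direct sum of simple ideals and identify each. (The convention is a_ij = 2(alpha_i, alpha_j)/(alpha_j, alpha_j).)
The diagram associated to this matrix has two connected components: the simple roots {alpha_3, alpha_7, alpha_9} form a chain of 3 nodes with single edges (A_3), and {alpha_1, alpha_2, alpha_4, alpha_5, alpha_6, alpha_8, alpha_10} form a chain of 6 nodes with one extra node attached to the third node from one end (E_7). A semisimple Lie algebra decomposes uniquely as the direct sum of simple ideals, one per connected component of its Dynkin diagram, so g ≅ A_3 ⊕ E_7 (dimension 15 + 133 = 148).

type A_3 + type E_7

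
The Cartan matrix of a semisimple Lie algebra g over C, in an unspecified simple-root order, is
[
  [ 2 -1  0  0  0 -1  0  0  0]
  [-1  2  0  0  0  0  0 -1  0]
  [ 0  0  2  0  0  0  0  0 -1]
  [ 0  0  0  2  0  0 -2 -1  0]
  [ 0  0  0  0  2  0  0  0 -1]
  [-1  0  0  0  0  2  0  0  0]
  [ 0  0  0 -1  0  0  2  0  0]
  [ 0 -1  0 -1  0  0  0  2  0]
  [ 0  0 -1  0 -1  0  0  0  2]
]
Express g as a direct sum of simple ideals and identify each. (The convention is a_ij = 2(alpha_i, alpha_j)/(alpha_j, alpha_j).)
The diagram associated to this matrix has two connected components: the simple roots {alpha_3, alpha_5, alpha_9} form a chain of 3 nodes with single edges (A_3), and {alpha_1, alpha_2, alpha_4, alpha_6, alpha_7, alpha_8} form a chain of 6 nodes with a double edge at one end; the terminal node there is the unique short simple root (B_6). A semisimple Lie algebra decomposes uniquely as the direct sum of simple ideals, one per connected component of its Dynkin diagram, so g ≅ A_3 ⊕ B_6 (dimension 15 + 78 = 93).

type A_3 + type B_6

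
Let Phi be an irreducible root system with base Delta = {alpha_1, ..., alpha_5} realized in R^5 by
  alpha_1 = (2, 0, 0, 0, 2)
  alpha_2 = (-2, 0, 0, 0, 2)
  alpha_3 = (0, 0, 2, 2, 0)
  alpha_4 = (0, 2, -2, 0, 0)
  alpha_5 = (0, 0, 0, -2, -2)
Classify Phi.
Compute the Cartan integers a_ij = 2(alpha_i, alpha_j)/(alpha_j, alpha_j); the resulting 5x5 Cartan matrix is
[[2, 0, 0, 0, -1], [0, 2, 0, 0, -1], [0, 0, 2, -1, -1], [0, 0, -1, 2, 0], [-1, -1, -1, 0, 2]].
All simple roots have the same length, so the diagram is simply laced. The associated Dynkin diagram is a chain of 3 nodes with a fork of two nodes at one end (D_5), so the type is D_5 (the algebra so(10)).

D5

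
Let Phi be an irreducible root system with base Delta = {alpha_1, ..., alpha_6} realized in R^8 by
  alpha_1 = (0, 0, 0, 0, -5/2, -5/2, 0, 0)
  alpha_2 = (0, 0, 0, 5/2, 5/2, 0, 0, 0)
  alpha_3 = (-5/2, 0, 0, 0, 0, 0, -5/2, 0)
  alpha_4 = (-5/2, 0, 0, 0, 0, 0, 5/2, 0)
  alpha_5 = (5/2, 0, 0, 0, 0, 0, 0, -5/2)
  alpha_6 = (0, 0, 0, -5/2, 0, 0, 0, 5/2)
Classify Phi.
Compute the Cartan integers a_ij = 2(alpha_i, alpha_j)/(alpha_j, alpha_j); the resulting 6x6 Cartan matrix is
[[2, -1, 0, 0, 0, 0], [-1, 2, 0, 0, 0, -1], [0, 0, 2, 0, -1, 0], [0, 0, 0, 2, -1, 0], [0, 0, -1, -1, 2, -1], [0, -1, 0, 0, -1, 2]].
All simple roots have the same length, so the diagram is simply laced. The associated Dynkin diagram is a chain of 4 nodes with a fork of two nodes at one end (D_6), so the type is D_6 (the algebra so(12)).

D_6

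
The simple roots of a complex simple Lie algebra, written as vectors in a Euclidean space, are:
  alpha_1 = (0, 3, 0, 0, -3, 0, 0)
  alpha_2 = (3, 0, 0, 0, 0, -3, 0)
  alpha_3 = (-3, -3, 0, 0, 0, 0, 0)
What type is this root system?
A3

Compute the Cartan integers a_ij = 2(alpha_i, alpha_j)/(alpha_j, alpha_j); the resulting 3x3 Cartan matrix is
[[2, 0, -1], [0, 2, -1], [-1, -1, 2]].
All simple roots have the same length, so the diagram is simply laced. The associated Dynkin diagram is a chain of 3 nodes with single edges (A_3), so the type is A_3 (the algebra sl(4)).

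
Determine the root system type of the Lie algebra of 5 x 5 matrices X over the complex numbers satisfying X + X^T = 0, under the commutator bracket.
This is so(5) with 5 odd, which has dimension 5(5-1)/2 = 10 and rank (5-1)/2 = 2. In the classification of classical Lie algebras, the orthogonal algebra so(2n+1) in an odd number of variables has type B_n; here n = 2, so the Dynkin diagram is a chain of 2 nodes with a double edge at one end; the terminal node there is the unique short simple root (B_2). Hence the type is B_2.

B_2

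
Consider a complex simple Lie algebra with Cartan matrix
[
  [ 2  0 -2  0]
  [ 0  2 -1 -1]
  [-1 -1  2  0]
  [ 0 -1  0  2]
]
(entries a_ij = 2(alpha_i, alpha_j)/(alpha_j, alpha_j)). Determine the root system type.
C_4 (sp(8))

The matrix has rank 4 with 2's on the diagonal. Reading the off-diagonal entries as Dynkin edges (a single edge where a_ij = a_ji = -1; a double or triple edge where a_ij * a_ji = 2 or 3), the diagram is a chain of 4 nodes with a double edge at one end; the terminal node there is the unique long simple root (C_4). One simple-root ordering that puts it in standard form is (alpha_4, alpha_2, alpha_3, alpha_1). So the algebra is type C_4, i.e. sp(8).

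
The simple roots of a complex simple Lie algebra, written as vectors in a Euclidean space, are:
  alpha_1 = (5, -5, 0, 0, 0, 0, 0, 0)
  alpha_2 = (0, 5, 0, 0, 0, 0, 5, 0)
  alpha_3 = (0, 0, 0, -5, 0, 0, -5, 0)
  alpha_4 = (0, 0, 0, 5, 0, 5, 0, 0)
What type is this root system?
type A_4

Compute the Cartan integers a_ij = 2(alpha_i, alpha_j)/(alpha_j, alpha_j); the resulting 4x4 Cartan matrix is
[[2, -1, 0, 0], [-1, 2, -1, 0], [0, -1, 2, -1], [0, 0, -1, 2]].
All simple roots have the same length, so the diagram is simply laced. The associated Dynkin diagram is a chain of 4 nodes with single edges (A_4), so the type is A_4 (the algebra sl(5)).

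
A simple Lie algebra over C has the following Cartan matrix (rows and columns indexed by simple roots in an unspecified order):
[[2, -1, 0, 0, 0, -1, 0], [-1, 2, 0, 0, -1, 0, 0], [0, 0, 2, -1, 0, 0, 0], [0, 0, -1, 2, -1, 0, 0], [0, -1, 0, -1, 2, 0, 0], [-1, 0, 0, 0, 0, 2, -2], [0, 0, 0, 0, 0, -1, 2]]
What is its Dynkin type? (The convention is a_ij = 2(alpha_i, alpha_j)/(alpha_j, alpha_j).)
The matrix has rank 7 with 2's on the diagonal. Reading the off-diagonal entries as Dynkin edges (a single edge where a_ij = a_ji = -1; a double or triple edge where a_ij * a_ji = 2 or 3), the diagram is a chain of 7 nodes with a double edge at one end; the terminal node there is the unique short simple root (B_7). One simple-root ordering that puts it in standard form is (alpha_3, alpha_4, alpha_5, alpha_2, alpha_1, alpha_6, alpha_7). So the algebra is type B_7, i.e. so(15).

type B_7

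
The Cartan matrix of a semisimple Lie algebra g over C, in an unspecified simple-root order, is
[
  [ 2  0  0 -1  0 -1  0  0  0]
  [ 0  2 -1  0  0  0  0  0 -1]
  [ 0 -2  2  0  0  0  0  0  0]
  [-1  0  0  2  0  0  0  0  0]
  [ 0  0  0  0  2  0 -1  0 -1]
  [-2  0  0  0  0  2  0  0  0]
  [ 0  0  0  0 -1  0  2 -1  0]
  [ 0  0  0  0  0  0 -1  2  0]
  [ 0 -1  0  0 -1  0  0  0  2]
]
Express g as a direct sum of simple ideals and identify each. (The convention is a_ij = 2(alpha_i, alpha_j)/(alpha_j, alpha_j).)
The diagram associated to this matrix has two connected components: the simple roots {alpha_1, alpha_4, alpha_6} form a chain of 3 nodes with a double edge at one end; the terminal node there is the unique long simple root (C_3), and {alpha_2, alpha_3, alpha_5, alpha_7, alpha_8, alpha_9} form a chain of 6 nodes with a double edge at one end; the terminal node there is the unique long simple root (C_6). A semisimple Lie algebra decomposes uniquely as the direct sum of simple ideals, one per connected component of its Dynkin diagram, so g ≅ C_3 ⊕ C_6 (dimension 21 + 78 = 99).

C3 + C6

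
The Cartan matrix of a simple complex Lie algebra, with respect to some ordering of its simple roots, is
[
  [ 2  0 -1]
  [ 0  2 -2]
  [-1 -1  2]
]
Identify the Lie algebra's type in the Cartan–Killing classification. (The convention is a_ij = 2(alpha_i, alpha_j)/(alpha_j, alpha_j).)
The matrix has rank 3 with 2's on the diagonal. Reading the off-diagonal entries as Dynkin edges (a single edge where a_ij = a_ji = -1; a double or triple edge where a_ij * a_ji = 2 or 3), the diagram is a chain of 3 nodes with a double edge at one end; the terminal node there is the unique long simple root (C_3). One simple-root ordering that puts it in standard form is (alpha_1, alpha_3, alpha_2). So the algebra is type C_3, i.e. sp(6).

C_3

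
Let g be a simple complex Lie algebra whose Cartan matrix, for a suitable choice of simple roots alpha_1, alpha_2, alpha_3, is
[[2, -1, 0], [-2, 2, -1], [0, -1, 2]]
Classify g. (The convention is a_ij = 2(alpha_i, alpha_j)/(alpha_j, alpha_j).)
The matrix has rank 3 with 2's on the diagonal. Reading the off-diagonal entries as Dynkin edges (a single edge where a_ij = a_ji = -1; a double or triple edge where a_ij * a_ji = 2 or 3), the diagram is a chain of 3 nodes with a double edge at one end; the terminal node there is the unique short simple root (B_3). One simple-root ordering that puts it in standard form is (alpha_3, alpha_2, alpha_1). So the algebra is type B_3, i.e. so(7).

B_3 (so(7))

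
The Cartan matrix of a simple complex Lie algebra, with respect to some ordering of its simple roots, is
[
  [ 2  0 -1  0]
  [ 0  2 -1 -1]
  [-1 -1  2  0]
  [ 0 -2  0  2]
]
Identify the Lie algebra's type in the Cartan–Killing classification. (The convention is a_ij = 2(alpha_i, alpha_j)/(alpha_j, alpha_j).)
The matrix has rank 4 with 2's on the diagonal. Reading the off-diagonal entries as Dynkin edges (a single edge where a_ij = a_ji = -1; a double or triple edge where a_ij * a_ji = 2 or 3), the diagram is a chain of 4 nodes with a double edge at one end; the terminal node there is the unique long simple root (C_4). One simple-root ordering that puts it in standard form is (alpha_1, alpha_3, alpha_2, alpha_4). So the algebra is type C_4, i.e. sp(8).

C4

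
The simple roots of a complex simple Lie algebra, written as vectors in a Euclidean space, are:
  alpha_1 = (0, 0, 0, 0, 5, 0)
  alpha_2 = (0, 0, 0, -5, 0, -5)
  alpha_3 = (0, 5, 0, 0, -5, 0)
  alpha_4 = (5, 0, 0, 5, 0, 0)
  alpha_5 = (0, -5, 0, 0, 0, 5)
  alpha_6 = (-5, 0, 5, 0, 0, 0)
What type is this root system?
B6

Compute the Cartan integers a_ij = 2(alpha_i, alpha_j)/(alpha_j, alpha_j); the resulting 6x6 Cartan matrix is
[[2, 0, -1, 0, 0, 0], [0, 2, 0, -1, -1, 0], [-2, 0, 2, 0, -1, 0], [0, -1, 0, 2, 0, -1], [0, -1, -1, 0, 2, 0], [0, 0, 0, -1, 0, 2]].
The roots have two lengths (squared-length ratio 2:1); the short ones are alpha_{1}. The associated Dynkin diagram is a chain of 6 nodes with a double edge at one end; the terminal node there is the unique short simple root (B_6), so the type is B_6 (the algebra so(13)).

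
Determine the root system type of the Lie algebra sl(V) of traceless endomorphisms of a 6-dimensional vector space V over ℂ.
This is sl(6), which has dimension 6^2 - 1 = 35 and rank 6 - 1 = 5 (a Cartan subalgebra is the diagonal traceless matrices). In the classification of classical Lie algebras, the special linear algebra sl(n+1) has type A_n; here n = 5, so the Dynkin diagram is a chain of 5 nodes with single edges (A_5). Hence the type is A_5.

type A_5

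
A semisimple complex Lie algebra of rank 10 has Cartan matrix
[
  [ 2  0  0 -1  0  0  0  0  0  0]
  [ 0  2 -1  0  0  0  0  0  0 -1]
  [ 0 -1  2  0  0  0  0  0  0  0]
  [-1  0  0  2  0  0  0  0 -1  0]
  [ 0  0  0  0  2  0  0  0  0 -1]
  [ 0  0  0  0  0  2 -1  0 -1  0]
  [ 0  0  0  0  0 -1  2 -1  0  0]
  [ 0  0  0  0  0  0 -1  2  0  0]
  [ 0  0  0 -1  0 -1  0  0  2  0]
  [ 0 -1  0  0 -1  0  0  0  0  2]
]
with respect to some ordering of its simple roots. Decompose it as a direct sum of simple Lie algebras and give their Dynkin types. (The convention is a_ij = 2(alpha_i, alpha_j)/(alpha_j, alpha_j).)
The diagram associated to this matrix has two connected components: the simple roots {alpha_2, alpha_3, alpha_5, alpha_10} form a chain of 4 nodes with single edges (A_4), and {alpha_1, alpha_4, alpha_6, alpha_7, alpha_8, alpha_9} form a chain of 6 nodes with single edges (A_6). A semisimple Lie algebra decomposes uniquely as the direct sum of simple ideals, one per connected component of its Dynkin diagram, so g ≅ A_4 ⊕ A_6 (dimension 24 + 48 = 72).

A_4 + A_6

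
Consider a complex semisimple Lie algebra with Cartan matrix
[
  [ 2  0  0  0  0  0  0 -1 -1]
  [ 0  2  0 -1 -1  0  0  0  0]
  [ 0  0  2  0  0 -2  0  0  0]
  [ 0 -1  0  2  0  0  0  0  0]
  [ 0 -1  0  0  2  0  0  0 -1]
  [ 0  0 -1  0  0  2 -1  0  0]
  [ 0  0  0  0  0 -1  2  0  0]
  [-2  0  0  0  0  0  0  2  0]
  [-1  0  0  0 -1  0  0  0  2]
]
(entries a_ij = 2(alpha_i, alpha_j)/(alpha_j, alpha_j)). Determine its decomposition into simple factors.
C_3 + C_6

The diagram associated to this matrix has two connected components: the simple roots {alpha_3, alpha_6, alpha_7} form a chain of 3 nodes with a double edge at one end; the terminal node there is the unique long simple root (C_3), and {alpha_1, alpha_2, alpha_4, alpha_5, alpha_8, alpha_9} form a chain of 6 nodes with a double edge at one end; the terminal node there is the unique long simple root (C_6). A semisimple Lie algebra decomposes uniquely as the direct sum of simple ideals, one per connected component of its Dynkin diagram, so g ≅ C_3 ⊕ C_6 (dimension 21 + 78 = 99).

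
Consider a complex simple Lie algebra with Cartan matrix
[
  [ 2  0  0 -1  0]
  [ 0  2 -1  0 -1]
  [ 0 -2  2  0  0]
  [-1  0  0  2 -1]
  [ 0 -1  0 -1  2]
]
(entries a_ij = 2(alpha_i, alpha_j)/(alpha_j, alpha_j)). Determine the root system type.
C_5 (sp(10))

The matrix has rank 5 with 2's on the diagonal. Reading the off-diagonal entries as Dynkin edges (a single edge where a_ij = a_ji = -1; a double or triple edge where a_ij * a_ji = 2 or 3), the diagram is a chain of 5 nodes with a double edge at one end; the terminal node there is the unique long simple root (C_5). One simple-root ordering that puts it in standard form is (alpha_1, alpha_4, alpha_5, alpha_2, alpha_3). So the algebra is type C_5, i.e. sp(10).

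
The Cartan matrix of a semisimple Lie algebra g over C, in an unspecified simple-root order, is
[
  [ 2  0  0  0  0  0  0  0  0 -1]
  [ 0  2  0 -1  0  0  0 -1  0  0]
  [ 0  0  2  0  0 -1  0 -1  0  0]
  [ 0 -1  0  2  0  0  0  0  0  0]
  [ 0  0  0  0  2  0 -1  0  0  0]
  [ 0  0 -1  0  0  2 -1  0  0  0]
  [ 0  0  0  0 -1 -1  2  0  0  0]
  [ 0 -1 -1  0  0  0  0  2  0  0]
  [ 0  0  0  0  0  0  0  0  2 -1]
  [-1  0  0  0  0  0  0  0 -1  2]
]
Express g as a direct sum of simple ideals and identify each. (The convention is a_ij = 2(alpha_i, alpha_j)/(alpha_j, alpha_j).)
The diagram associated to this matrix has two connected components: the simple roots {alpha_1, alpha_9, alpha_10} form a chain of 3 nodes with single edges (A_3), and {alpha_2, alpha_3, alpha_4, alpha_5, alpha_6, alpha_7, alpha_8} form a chain of 7 nodes with single edges (A_7). A semisimple Lie algebra decomposes uniquely as the direct sum of simple ideals, one per connected component of its Dynkin diagram, so g ≅ A_3 ⊕ A_7 (dimension 15 + 63 = 78).

A_3 (sl(4)) ⊕ A_7 (sl(8))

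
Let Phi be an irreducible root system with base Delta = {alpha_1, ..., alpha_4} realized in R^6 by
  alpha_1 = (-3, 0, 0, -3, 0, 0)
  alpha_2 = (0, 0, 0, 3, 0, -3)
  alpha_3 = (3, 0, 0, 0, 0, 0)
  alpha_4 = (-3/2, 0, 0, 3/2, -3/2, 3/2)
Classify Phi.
type F_4

Compute the Cartan integers a_ij = 2(alpha_i, alpha_j)/(alpha_j, alpha_j); the resulting 4x4 Cartan matrix is
[[2, -1, -2, 0], [-1, 2, 0, 0], [-1, 0, 2, -1], [0, 0, -1, 2]].
The roots have two lengths (squared-length ratio 2:1); the short ones are alpha_{3,4}. The associated Dynkin diagram is a chain of 4 nodes with a double edge between the middle two (F_4), so the type is F_4.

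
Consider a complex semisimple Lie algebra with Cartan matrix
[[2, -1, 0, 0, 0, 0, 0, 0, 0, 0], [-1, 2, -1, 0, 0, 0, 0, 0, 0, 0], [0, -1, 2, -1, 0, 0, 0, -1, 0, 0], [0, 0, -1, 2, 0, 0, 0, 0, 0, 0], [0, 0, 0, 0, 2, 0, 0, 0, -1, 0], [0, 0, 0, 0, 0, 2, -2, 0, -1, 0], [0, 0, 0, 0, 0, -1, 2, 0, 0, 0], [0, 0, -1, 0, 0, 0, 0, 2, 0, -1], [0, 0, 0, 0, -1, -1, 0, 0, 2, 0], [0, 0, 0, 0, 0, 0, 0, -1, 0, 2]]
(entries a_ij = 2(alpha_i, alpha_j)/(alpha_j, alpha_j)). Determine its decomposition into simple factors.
B_4 (so(9)) + E_6

The diagram associated to this matrix has two connected components: the simple roots {alpha_5, alpha_6, alpha_7, alpha_9} form a chain of 4 nodes with a double edge at one end; the terminal node there is the unique short simple root (B_4), and {alpha_1, alpha_2, alpha_3, alpha_4, alpha_8, alpha_10} form a chain of 5 nodes with one extra node attached to the third node from one end (E_6). A semisimple Lie algebra decomposes uniquely as the direct sum of simple ideals, one per connected component of its Dynkin diagram, so g ≅ B_4 ⊕ E_6 (dimension 36 + 78 = 114).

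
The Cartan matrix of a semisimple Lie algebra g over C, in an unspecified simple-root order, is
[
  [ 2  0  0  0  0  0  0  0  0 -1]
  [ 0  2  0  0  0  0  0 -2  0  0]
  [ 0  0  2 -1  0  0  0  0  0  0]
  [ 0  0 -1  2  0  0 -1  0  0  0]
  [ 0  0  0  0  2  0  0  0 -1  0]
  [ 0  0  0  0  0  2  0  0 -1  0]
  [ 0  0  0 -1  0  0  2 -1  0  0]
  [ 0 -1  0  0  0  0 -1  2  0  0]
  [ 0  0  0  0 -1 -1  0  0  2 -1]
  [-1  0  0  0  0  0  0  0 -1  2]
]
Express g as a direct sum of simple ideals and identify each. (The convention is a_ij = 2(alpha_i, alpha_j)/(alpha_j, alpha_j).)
C_5 + D_5

The diagram associated to this matrix has two connected components: the simple roots {alpha_2, alpha_3, alpha_4, alpha_7, alpha_8} form a chain of 5 nodes with a double edge at one end; the terminal node there is the unique long simple root (C_5), and {alpha_1, alpha_5, alpha_6, alpha_9, alpha_10} form a chain of 3 nodes with a fork of two nodes at one end (D_5). A semisimple Lie algebra decomposes uniquely as the direct sum of simple ideals, one per connected component of its Dynkin diagram, so g ≅ C_5 ⊕ D_5 (dimension 55 + 45 = 100).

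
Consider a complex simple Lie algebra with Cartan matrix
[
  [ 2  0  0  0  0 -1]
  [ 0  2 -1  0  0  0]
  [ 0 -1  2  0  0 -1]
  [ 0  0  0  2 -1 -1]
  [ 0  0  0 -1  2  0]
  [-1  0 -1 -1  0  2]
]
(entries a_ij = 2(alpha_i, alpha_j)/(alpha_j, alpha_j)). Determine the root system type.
The matrix has rank 6 with 2's on the diagonal. Reading the off-diagonal entries as Dynkin edges (a single edge where a_ij = a_ji = -1; a double or triple edge where a_ij * a_ji = 2 or 3), the diagram is a chain of 5 nodes with one extra node attached to the third node from one end (E_6). One simple-root ordering that puts it in standard form is (alpha_5, alpha_1, alpha_4, alpha_6, alpha_3, alpha_2). So the algebra is type E_6.

type E_6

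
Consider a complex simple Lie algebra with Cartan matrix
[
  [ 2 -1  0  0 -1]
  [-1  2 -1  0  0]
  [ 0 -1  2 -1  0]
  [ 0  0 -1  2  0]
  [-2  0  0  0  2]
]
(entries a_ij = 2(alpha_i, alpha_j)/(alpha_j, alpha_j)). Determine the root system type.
C_5 (sp(10))

The matrix has rank 5 with 2's on the diagonal. Reading the off-diagonal entries as Dynkin edges (a single edge where a_ij = a_ji = -1; a double or triple edge where a_ij * a_ji = 2 or 3), the diagram is a chain of 5 nodes with a double edge at one end; the terminal node there is the unique long simple root (C_5). One simple-root ordering that puts it in standard form is (alpha_4, alpha_3, alpha_2, alpha_1, alpha_5). So the algebra is type C_5, i.e. sp(10).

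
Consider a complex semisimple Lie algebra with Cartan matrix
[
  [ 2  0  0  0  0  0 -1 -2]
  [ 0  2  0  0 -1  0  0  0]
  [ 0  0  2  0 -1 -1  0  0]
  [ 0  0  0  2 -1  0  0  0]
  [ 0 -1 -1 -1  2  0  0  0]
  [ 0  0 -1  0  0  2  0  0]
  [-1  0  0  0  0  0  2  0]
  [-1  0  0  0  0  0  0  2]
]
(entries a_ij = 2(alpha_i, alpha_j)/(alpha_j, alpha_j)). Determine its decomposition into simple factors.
B_3 (so(7)) ⊕ D_5 (so(10))

The diagram associated to this matrix has two connected components: the simple roots {alpha_1, alpha_7, alpha_8} form a chain of 3 nodes with a double edge at one end; the terminal node there is the unique short simple root (B_3), and {alpha_2, alpha_3, alpha_4, alpha_5, alpha_6} form a chain of 3 nodes with a fork of two nodes at one end (D_5). A semisimple Lie algebra decomposes uniquely as the direct sum of simple ideals, one per connected component of its Dynkin diagram, so g ≅ B_3 ⊕ D_5 (dimension 21 + 45 = 66).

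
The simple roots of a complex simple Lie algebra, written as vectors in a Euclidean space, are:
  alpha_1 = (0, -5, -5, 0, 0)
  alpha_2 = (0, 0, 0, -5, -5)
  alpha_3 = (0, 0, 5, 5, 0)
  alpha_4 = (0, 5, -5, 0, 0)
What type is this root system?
Compute the Cartan integers a_ij = 2(alpha_i, alpha_j)/(alpha_j, alpha_j); the resulting 4x4 Cartan matrix is
[[2, 0, -1, 0], [0, 2, -1, 0], [-1, -1, 2, -1], [0, 0, -1, 2]].
All simple roots have the same length, so the diagram is simply laced. The associated Dynkin diagram is a chain of 2 nodes with a fork of two nodes at one end (D_4), so the type is D_4 (the algebra so(8)).

type D_4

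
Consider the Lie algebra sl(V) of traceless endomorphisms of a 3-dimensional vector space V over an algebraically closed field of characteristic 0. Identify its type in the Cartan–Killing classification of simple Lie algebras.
This is sl(3), which has dimension 3^2 - 1 = 8 and rank 3 - 1 = 2 (a Cartan subalgebra is the diagonal traceless matrices). In the classification of classical Lie algebras, the special linear algebra sl(n+1) has type A_n; here n = 2, so the Dynkin diagram is a chain of 2 nodes with single edges (A_2). Hence the type is A_2.

A_2 (sl(3))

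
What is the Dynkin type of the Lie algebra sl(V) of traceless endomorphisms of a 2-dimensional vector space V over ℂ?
This is sl(2), which has dimension 2^2 - 1 = 3 and rank 2 - 1 = 1 (a Cartan subalgebra is the diagonal traceless matrices). In the classification of classical Lie algebras, the special linear algebra sl(n+1) has type A_n; here n = 1, so the Dynkin diagram is a chain of 1 nodes with single edges (A_1). Hence the type is A_1.

type A_1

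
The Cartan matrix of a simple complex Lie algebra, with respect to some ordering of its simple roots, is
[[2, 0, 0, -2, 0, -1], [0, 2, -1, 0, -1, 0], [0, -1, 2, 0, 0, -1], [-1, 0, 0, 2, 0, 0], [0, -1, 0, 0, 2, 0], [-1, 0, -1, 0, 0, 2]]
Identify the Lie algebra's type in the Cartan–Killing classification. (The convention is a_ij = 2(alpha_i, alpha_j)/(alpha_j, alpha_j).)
The matrix has rank 6 with 2's on the diagonal. Reading the off-diagonal entries as Dynkin edges (a single edge where a_ij = a_ji = -1; a double or triple edge where a_ij * a_ji = 2 or 3), the diagram is a chain of 6 nodes with a double edge at one end; the terminal node there is the unique short simple root (B_6). One simple-root ordering that puts it in standard form is (alpha_5, alpha_2, alpha_3, alpha_6, alpha_1, alpha_4). So the algebra is type B_6, i.e. so(13).

type B_6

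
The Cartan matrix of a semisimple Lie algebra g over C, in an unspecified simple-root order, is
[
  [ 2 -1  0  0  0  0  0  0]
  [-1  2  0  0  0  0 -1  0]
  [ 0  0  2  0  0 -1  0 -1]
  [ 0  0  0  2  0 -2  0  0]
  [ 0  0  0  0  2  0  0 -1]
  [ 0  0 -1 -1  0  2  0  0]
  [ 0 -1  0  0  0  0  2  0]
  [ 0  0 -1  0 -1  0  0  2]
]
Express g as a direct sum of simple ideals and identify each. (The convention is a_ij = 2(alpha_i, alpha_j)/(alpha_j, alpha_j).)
The diagram associated to this matrix has two connected components: the simple roots {alpha_1, alpha_2, alpha_7} form a chain of 3 nodes with single edges (A_3), and {alpha_3, alpha_4, alpha_5, alpha_6, alpha_8} form a chain of 5 nodes with a double edge at one end; the terminal node there is the unique long simple root (C_5). A semisimple Lie algebra decomposes uniquely as the direct sum of simple ideals, one per connected component of its Dynkin diagram, so g ≅ A_3 ⊕ C_5 (dimension 15 + 55 = 70).

A3 + C5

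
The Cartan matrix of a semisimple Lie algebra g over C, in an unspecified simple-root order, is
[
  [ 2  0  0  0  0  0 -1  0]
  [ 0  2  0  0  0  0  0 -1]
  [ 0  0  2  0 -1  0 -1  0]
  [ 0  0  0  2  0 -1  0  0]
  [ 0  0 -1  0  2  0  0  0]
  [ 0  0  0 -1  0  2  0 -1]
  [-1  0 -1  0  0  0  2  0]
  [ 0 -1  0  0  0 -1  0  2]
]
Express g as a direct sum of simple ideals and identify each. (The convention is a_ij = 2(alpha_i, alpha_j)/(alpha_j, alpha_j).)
type A_4 + type A_4

The diagram associated to this matrix has two connected components: the simple roots {alpha_1, alpha_3, alpha_5, alpha_7} form a chain of 4 nodes with single edges (A_4), and {alpha_2, alpha_4, alpha_6, alpha_8} form a chain of 4 nodes with single edges (A_4). A semisimple Lie algebra decomposes uniquely as the direct sum of simple ideals, one per connected component of its Dynkin diagram, so g ≅ A_4 ⊕ A_4 (dimension 24 + 24 = 48).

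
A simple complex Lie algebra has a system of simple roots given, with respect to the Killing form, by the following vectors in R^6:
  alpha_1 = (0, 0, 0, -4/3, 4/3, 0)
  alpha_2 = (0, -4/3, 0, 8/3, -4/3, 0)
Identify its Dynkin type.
G2

Compute the Cartan integers a_ij = 2(alpha_i, alpha_j)/(alpha_j, alpha_j); the resulting 2x2 Cartan matrix is
[[2, -1], [-3, 2]].
The roots have two lengths (squared-length ratio 3:1); the short ones are alpha_{1}. The associated Dynkin diagram is two nodes joined by a triple edge (G_2), so the type is G_2.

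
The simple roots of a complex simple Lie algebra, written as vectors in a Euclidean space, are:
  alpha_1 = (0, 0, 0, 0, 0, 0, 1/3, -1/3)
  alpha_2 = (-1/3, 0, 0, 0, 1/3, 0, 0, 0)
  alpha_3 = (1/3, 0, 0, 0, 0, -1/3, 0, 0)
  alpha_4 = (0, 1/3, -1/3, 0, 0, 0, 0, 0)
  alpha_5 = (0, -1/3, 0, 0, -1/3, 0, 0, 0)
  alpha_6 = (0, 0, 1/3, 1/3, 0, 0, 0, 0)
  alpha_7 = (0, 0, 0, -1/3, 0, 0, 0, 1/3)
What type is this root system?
A7

Compute the Cartan integers a_ij = 2(alpha_i, alpha_j)/(alpha_j, alpha_j); the resulting 7x7 Cartan matrix is
[[2, 0, 0, 0, 0, 0, -1], [0, 2, -1, 0, -1, 0, 0], [0, -1, 2, 0, 0, 0, 0], [0, 0, 0, 2, -1, -1, 0], [0, -1, 0, -1, 2, 0, 0], [0, 0, 0, -1, 0, 2, -1], [-1, 0, 0, 0, 0, -1, 2]].
All simple roots have the same length, so the diagram is simply laced. The associated Dynkin diagram is a chain of 7 nodes with single edges (A_7), so the type is A_7 (the algebra sl(8)).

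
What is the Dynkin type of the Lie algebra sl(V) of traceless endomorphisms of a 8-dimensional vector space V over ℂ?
A_7 (sl(8))

This is sl(8), which has dimension 8^2 - 1 = 63 and rank 8 - 1 = 7 (a Cartan subalgebra is the diagonal traceless matrices). In the classification of classical Lie algebras, the special linear algebra sl(n+1) has type A_n; here n = 7, so the Dynkin diagram is a chain of 7 nodes with single edges (A_7). Hence the type is A_7.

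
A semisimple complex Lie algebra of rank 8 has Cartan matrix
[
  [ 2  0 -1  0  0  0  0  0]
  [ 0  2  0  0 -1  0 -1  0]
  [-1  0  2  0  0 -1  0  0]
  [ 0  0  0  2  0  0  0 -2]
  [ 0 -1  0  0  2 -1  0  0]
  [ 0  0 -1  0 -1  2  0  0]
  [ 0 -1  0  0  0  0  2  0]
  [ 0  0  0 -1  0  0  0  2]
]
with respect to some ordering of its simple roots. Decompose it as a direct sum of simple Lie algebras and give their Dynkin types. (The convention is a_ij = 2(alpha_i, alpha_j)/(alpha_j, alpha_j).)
The diagram associated to this matrix has two connected components: the simple roots {alpha_1, alpha_2, alpha_3, alpha_5, alpha_6, alpha_7} form a chain of 6 nodes with single edges (A_6), and {alpha_4, alpha_8} form a chain of 2 nodes with a double edge at one end; the terminal node there is the unique short simple root (B_2). A semisimple Lie algebra decomposes uniquely as the direct sum of simple ideals, one per connected component of its Dynkin diagram, so g ≅ A_6 ⊕ B_2 (dimension 48 + 10 = 58).

type A_6 ⊕ type B_2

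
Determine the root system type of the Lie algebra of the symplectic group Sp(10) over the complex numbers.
C5

This is sp(10), which has dimension 10(10+1)/2 = 55 and rank 10/2 = 5. In the classification of classical Lie algebras, the symplectic algebra sp(2n) has type C_n; here n = 5, so the Dynkin diagram is a chain of 5 nodes with a double edge at one end; the terminal node there is the unique long simple root (C_5). Hence the type is C_5.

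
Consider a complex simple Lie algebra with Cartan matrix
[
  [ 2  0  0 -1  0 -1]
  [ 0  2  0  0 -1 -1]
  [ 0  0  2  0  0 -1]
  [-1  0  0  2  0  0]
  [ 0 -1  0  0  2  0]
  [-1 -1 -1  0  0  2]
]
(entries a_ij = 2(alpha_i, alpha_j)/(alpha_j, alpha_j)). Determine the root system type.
E_6

The matrix has rank 6 with 2's on the diagonal. Reading the off-diagonal entries as Dynkin edges (a single edge where a_ij = a_ji = -1; a double or triple edge where a_ij * a_ji = 2 or 3), the diagram is a chain of 5 nodes with one extra node attached to the third node from one end (E_6). One simple-root ordering that puts it in standard form is (alpha_4, alpha_3, alpha_1, alpha_6, alpha_2, alpha_5). So the algebra is type E_6.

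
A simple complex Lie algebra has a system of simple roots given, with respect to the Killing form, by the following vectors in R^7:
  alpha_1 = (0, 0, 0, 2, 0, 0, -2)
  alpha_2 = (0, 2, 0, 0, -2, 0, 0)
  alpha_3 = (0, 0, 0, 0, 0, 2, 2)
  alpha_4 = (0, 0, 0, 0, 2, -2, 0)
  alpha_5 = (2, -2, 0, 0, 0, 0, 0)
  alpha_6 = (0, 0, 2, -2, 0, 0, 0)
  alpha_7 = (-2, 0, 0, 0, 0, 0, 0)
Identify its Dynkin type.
B_7 (so(15))

Compute the Cartan integers a_ij = 2(alpha_i, alpha_j)/(alpha_j, alpha_j); the resulting 7x7 Cartan matrix is
[[2, 0, -1, 0, 0, -1, 0], [0, 2, 0, -1, -1, 0, 0], [-1, 0, 2, -1, 0, 0, 0], [0, -1, -1, 2, 0, 0, 0], [0, -1, 0, 0, 2, 0, -2], [-1, 0, 0, 0, 0, 2, 0], [0, 0, 0, 0, -1, 0, 2]].
The roots have two lengths (squared-length ratio 2:1); the short ones are alpha_{7}. The associated Dynkin diagram is a chain of 7 nodes with a double edge at one end; the terminal node there is the unique short simple root (B_7), so the type is B_7 (the algebra so(15)).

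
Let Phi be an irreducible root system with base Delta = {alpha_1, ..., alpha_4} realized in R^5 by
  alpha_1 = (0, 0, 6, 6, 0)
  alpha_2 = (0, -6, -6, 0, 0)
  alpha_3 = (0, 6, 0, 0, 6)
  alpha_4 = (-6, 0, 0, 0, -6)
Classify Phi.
A4

Compute the Cartan integers a_ij = 2(alpha_i, alpha_j)/(alpha_j, alpha_j); the resulting 4x4 Cartan matrix is
[[2, -1, 0, 0], [-1, 2, -1, 0], [0, -1, 2, -1], [0, 0, -1, 2]].
All simple roots have the same length, so the diagram is simply laced. The associated Dynkin diagram is a chain of 4 nodes with single edges (A_4), so the type is A_4 (the algebra sl(5)).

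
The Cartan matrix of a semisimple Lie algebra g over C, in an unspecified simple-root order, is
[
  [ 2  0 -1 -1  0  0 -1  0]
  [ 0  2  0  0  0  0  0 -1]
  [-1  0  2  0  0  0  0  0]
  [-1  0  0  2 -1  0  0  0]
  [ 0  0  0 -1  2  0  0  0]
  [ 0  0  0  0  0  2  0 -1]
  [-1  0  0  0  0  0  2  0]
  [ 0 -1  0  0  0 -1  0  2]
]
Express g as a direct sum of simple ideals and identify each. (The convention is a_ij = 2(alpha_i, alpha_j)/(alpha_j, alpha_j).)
type A_3 + type D_5

The diagram associated to this matrix has two connected components: the simple roots {alpha_2, alpha_6, alpha_8} form a chain of 3 nodes with single edges (A_3), and {alpha_1, alpha_3, alpha_4, alpha_5, alpha_7} form a chain of 3 nodes with a fork of two nodes at one end (D_5). A semisimple Lie algebra decomposes uniquely as the direct sum of simple ideals, one per connected component of its Dynkin diagram, so g ≅ A_3 ⊕ D_5 (dimension 15 + 45 = 60).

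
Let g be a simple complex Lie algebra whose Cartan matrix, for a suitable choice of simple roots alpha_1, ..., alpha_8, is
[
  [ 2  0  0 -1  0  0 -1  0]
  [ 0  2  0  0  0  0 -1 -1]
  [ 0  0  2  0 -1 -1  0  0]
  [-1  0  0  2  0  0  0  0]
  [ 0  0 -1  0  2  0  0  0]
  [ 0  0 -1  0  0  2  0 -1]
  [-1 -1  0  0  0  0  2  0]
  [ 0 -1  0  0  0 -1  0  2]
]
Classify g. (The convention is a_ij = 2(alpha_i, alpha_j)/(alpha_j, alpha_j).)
The matrix has rank 8 with 2's on the diagonal. Reading the off-diagonal entries as Dynkin edges (a single edge where a_ij = a_ji = -1; a double or triple edge where a_ij * a_ji = 2 or 3), the diagram is a chain of 8 nodes with single edges (A_8). One simple-root ordering that puts it in standard form is (alpha_4, alpha_1, alpha_7, alpha_2, alpha_8, alpha_6, alpha_3, alpha_5). So the algebra is type A_8, i.e. sl(9).

type A_8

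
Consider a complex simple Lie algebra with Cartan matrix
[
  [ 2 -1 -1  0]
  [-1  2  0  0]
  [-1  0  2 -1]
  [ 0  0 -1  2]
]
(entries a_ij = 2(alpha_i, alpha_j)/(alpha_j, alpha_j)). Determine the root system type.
The matrix has rank 4 with 2's on the diagonal. Reading the off-diagonal entries as Dynkin edges (a single edge where a_ij = a_ji = -1; a double or triple edge where a_ij * a_ji = 2 or 3), the diagram is a chain of 4 nodes with single edges (A_4). One simple-root ordering that puts it in standard form is (alpha_4, alpha_3, alpha_1, alpha_2). So the algebra is type A_4, i.e. sl(5).

A_4 (sl(5))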